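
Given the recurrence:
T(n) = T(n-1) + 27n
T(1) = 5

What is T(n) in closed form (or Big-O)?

Unrolling: T(n) = 5 + 27*(2 + 3 + ... + n) = 5 + 27*(n(n+1)/2 - 1) = O(n^2).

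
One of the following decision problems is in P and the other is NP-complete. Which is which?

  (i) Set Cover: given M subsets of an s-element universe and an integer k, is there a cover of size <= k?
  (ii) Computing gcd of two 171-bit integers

(i) is NP-complete: one of Karp's 21 NP-complete problems (with k part of the input).
(ii) is P: the Euclidean algorithm runs in polynomial time in the bit-length.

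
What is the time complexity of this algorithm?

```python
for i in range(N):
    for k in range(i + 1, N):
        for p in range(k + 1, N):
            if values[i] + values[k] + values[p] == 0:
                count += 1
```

Time complexity: O(n^3).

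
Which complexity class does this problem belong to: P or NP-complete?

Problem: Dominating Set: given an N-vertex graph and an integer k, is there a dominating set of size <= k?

This problem is NP-complete: reduces from Set Cover (with k part of the input).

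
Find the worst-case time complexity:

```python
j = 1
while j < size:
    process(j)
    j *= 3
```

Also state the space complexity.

Time complexity: O(log n).
Space complexity: O(1).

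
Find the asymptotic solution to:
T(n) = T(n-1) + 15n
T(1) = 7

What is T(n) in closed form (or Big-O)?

Unrolling: T(n) = 7 + 15*(2 + 3 + ... + n) = 7 + 15*(n(n+1)/2 - 1) = O(n^2).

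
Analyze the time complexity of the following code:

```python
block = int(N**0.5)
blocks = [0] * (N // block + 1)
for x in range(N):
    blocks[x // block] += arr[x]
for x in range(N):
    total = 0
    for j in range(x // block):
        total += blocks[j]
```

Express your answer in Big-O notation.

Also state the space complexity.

Time complexity: O(n * sqrt(n)).
Space complexity: O(sqrt(n)).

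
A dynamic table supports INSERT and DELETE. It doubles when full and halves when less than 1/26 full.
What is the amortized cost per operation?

Using potential function Phi = |2*num_items - table_size| when load > 1/2, and Phi = table_size/2 - num_items otherwise. The gap of 1/26 vs 1/2 for shrinking prevents thrashing. Both insert and delete have O(1) amortized cost.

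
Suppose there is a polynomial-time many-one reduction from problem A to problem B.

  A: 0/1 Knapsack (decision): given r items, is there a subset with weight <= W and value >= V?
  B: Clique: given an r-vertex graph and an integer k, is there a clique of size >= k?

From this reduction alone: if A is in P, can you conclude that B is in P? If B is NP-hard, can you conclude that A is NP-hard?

A poly-time reduction A <=_p B transfers tractability DOWN (B easy => A easy) and hardness UP (A hard => B hard), not the reverse.
From A in P, the reduction alone does NOT give B in P: any problem in P trivially reduces to SAT, yet SAT is not known to be in P.
From B NP-hard, the reduction alone does NOT give A NP-hard: again, easy problems reduce to hard ones.
(Here in fact A is NP-complete and B is NP-complete.)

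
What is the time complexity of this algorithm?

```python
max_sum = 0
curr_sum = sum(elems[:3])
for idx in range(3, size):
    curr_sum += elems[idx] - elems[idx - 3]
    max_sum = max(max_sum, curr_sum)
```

Time complexity: O(n).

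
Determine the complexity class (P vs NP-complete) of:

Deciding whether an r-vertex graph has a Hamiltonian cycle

This problem is NP-complete: one of Karp's 21 NP-complete problems.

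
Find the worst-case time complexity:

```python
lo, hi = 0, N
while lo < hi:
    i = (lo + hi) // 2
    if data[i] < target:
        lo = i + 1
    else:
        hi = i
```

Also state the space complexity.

Time complexity: O(log n).
Space complexity: O(1).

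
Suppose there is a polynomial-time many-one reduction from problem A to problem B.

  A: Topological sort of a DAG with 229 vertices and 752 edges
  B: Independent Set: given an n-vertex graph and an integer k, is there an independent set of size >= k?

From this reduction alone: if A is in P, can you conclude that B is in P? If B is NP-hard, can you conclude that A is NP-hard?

A poly-time reduction A <=_p B transfers tractability DOWN (B easy => A easy) and hardness UP (A hard => B hard), not the reverse.
From A in P, the reduction alone does NOT give B in P: any problem in P trivially reduces to SAT, yet SAT is not known to be in P.
From B NP-hard, the reduction alone does NOT give A NP-hard: again, easy problems reduce to hard ones.
(Here in fact A is P and B is NP-complete.)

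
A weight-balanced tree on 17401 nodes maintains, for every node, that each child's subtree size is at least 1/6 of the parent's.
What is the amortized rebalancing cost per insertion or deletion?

With balance ratio 1/6, tree height is O(log_{6/1}(17401)) = O(log n). A rebalance at a node of size s costs O(s) but requires Omega(s) updates in that subtree to retrigger. Summed over the O(log n) ancestors of the touched leaf, amortized rebalancing is O(log n).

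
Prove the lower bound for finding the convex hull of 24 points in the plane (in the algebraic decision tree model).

Reduction from sorting: given 24 numbers x_1,...,x_{24}, map x_i to the point (x_i, x_i^2) on the parabola y = x^2. All points are on the convex hull, and walking the hull gives them in sorted x-order. Since sorting requires Omega(n log n), so does planar convex hull.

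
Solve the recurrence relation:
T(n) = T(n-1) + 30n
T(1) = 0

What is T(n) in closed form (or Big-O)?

Unrolling: T(n) = 0 + 30*(2 + 3 + ... + n) = 0 + 30*(n(n+1)/2 - 1) = O(n^2).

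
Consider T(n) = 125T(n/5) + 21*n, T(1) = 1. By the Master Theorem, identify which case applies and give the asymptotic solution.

a=125, b=5, f(n)=21*n.
log_5(125) = 3 > 1.
Since f(n) = O(n^1) is polynomially smaller than n^3, Case 1 applies.
T(n) = Theta(n^3).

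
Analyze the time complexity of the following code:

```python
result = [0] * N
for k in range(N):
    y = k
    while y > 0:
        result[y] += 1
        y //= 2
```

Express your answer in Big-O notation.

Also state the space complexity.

Time complexity: O(n log n).
Space complexity: O(n).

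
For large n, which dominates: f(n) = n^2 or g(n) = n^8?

g(n) = n^8 grows faster: n^8/n^2 = n^6 -> infinity.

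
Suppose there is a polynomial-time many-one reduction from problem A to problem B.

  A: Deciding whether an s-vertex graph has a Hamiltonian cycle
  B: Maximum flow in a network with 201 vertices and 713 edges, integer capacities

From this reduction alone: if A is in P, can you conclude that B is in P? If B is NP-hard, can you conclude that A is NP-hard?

A poly-time reduction A <=_p B transfers tractability DOWN (B easy => A easy) and hardness UP (A hard => B hard), not the reverse.
From A in P, the reduction alone does NOT give B in P: any problem in P trivially reduces to SAT, yet SAT is not known to be in P.
From B NP-hard, the reduction alone does NOT give A NP-hard: again, easy problems reduce to hard ones.
(Here in fact A is NP-complete and B is in P, so no such reduction is known -- its existence would imply P = NP; the analysis concerns only what the assumed reduction would or would not let you conclude.)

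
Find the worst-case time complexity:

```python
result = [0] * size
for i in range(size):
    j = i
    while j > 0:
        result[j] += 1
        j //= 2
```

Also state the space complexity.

Time complexity: O(n log n).
Space complexity: O(n).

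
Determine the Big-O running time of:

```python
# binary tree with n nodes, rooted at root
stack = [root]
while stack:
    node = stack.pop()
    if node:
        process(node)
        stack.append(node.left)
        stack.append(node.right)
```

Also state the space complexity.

Time complexity: O(n).
Space complexity: O(n).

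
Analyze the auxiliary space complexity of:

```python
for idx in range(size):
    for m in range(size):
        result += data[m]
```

Space complexity: O(1).
Only a constant amount of auxiliary storage is used; nothing grows with n.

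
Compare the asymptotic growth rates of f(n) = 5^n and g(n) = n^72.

f(n) = 5^n grows faster: any exponential with base > 1 dominates every polynomial.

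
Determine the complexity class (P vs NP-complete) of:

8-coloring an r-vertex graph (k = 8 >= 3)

This problem is NP-complete: graph k-coloring for k>=3 is NP-complete by reduction from 3-SAT.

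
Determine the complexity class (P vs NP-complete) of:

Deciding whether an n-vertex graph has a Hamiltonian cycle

This problem is NP-complete: one of Karp's 21 NP-complete problems.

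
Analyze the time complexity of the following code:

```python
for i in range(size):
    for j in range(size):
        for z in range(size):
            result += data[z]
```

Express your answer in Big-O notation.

Time complexity: O(n^3).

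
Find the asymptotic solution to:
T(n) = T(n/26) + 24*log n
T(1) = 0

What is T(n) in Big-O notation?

Each of the log_26(n) levels adds O(log n). T(n) = O(log^2 n).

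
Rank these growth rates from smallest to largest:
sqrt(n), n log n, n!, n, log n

Ordered by growth rate: log n < sqrt(n) < n < n log n < n!.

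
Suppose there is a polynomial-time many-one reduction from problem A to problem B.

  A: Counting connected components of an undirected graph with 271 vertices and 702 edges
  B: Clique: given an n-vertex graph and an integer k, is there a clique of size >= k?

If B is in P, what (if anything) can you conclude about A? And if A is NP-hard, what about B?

A poly-time reduction A <=_p B means any A-instance can be transformed to a B-instance in poly time.
If B is in P: compose the reduction with B's poly-time algorithm to solve A in poly time, so A is in P.
If A is NP-hard: every NP problem reduces to A, which reduces to B; composing reductions, every NP problem reduces to B, so B is NP-hard.
(Here in fact A is P and B is NP-complete.)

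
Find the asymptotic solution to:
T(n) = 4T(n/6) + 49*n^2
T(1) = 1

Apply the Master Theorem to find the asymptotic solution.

a=4, b=6, f(n)=49*n^2. log_6(4) = 0.7737 < 2. Case 3: T(n) = O(n^2).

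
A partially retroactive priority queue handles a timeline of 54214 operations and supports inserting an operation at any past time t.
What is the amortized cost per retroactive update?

Partially retroactive priority queues (Demaine-Iacono-Langerman) allow updates at past times with queries only at the present. With a balanced BST over the m = 54214 timeline events tracking bridges, each retroactive insert or delete is O(log m) amortized.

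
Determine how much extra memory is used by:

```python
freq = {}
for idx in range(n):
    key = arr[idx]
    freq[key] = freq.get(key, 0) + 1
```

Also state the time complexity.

Space complexity: O(n).
Auxiliary storage grows linearly with the input size n in the worst case.
Time complexity: O(n).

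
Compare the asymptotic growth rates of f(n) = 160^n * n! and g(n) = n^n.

f(n) = 160^n * n! grows faster: by Stirling n! ~ sqrt(2 pi n)(n/e)^n, so 160^n n! / n^n ~ (160/e)^n sqrt(2 pi n) -> infinity since 160/e > 1.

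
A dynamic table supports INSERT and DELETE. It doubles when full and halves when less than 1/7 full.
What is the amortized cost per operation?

Using potential function Phi = |2*num_items - table_size| when load > 1/2, and Phi = table_size/2 - num_items otherwise. The gap of 1/7 vs 1/2 for shrinking prevents thrashing. Both insert and delete have O(1) amortized cost.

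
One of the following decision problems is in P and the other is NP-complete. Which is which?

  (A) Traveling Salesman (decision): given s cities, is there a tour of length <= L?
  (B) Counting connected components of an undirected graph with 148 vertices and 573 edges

(A) is NP-complete: reduces from Hamiltonian Cycle.
(B) is P: BFS/DFS visits each vertex and edge once: O(V+E).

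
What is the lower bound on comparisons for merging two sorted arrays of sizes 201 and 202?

Adversary argument: with sizes 201 and 202 (differing by at most 1), interleave the two arrays so that every consecutive pair in the output comes from different inputs. Then each of the 402 adjacent output pairs must be directly compared, or the algorithm cannot determine their relative order. So 402 comparisons are necessary; standard merge achieves this.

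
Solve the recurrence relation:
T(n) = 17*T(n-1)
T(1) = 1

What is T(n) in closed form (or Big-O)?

Each step multiplies by 17. T(n) = T(1)*17^(n-1) = 17^(n-1).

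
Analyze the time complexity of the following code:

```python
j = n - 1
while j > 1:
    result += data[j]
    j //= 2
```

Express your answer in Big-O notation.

Time complexity: O(log n).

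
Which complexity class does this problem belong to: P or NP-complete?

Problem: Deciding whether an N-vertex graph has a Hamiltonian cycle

This problem is NP-complete: one of Karp's 21 NP-complete problems.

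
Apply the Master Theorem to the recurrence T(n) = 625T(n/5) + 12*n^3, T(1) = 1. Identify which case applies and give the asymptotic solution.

a=625, b=5, f(n)=12*n^3.
log_5(625) = 4 > 3.
Since f(n) = O(n^3) is polynomially smaller than n^4, Case 1 applies.
T(n) = Theta(n^4).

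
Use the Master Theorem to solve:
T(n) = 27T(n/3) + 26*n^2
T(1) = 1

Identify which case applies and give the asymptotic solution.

a=27, b=3, f(n)=26*n^2.
log_3(27) = 3 > 2.
Since f(n) = O(n^2) is polynomially smaller than n^3, Case 1 applies.
T(n) = Theta(n^3).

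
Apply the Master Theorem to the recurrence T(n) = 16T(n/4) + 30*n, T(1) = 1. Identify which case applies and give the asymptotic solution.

a=16, b=4, f(n)=30*n.
log_4(16) = 2 > 1.
Since f(n) = O(n^1) is polynomially smaller than n^2, Case 1 applies.
T(n) = Theta(n^2).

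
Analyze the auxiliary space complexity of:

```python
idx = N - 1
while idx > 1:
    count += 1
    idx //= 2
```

Space complexity: O(1).
Only a constant amount of auxiliary storage is used; nothing grows with n.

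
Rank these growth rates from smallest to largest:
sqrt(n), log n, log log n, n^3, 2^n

Ordered by growth rate: log log n < log n < sqrt(n) < n^3 < 2^n.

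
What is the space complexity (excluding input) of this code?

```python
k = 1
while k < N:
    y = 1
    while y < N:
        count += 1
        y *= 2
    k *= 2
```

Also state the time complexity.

Space complexity: O(1).
Only a constant amount of auxiliary storage is used; nothing grows with n.
Time complexity: O(log^2 n).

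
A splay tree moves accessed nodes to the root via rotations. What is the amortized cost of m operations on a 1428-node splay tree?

Using a potential function Phi = sum of log(size of subtree) for each node, each splay operation has amortized cost O(log n) where n = 1428. Bad individual operations (O(n)) are offset by decreased potential.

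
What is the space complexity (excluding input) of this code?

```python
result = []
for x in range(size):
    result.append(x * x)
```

Space complexity: O(n).
Auxiliary storage grows linearly with the input size n in the worst case.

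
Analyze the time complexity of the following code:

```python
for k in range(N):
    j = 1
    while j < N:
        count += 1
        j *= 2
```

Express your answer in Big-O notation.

Time complexity: O(n log n).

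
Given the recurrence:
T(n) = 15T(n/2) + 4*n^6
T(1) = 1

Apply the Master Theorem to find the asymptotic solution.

a=15, b=2, f(n)=4*n^6. log_2(15) = 3.907 < 6. Case 3: T(n) = O(n^6).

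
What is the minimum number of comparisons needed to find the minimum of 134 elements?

Finding the minimum requires 133 comparisons, identical reasoning to finding the maximum. Each comparison eliminates one candidate.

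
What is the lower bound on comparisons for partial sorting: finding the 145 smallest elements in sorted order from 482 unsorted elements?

Finding 145 smallest of 482 in sorted order: Omega(482) to identify the 145 smallest, plus Omega(145 log 145) to sort them. Total: Omega(n + k log k).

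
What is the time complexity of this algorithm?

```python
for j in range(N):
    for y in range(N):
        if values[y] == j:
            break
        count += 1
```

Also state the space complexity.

Time complexity: O(n^2).
Space complexity: O(1).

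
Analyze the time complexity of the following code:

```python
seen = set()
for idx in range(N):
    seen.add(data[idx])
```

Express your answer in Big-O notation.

Time complexity: O(n).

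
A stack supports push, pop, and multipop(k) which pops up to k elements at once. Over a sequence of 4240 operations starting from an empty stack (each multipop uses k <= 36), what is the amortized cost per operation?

Each element is pushed exactly once and popped at most once (whether by pop or as part of a multipop). So the total number of individual pops over the whole sequence is at most the number of pushes, which is at most 4240. Total work <= 2 * 4240, hence O(1) amortized per operation.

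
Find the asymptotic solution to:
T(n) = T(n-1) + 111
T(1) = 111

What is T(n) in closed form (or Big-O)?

Unrolling: T(n) = T(n-1) + 111 = T(n-2) + 2*111 = ... = T(1) + (n-1)*111 = 111 + (n-1)*111 = 111n.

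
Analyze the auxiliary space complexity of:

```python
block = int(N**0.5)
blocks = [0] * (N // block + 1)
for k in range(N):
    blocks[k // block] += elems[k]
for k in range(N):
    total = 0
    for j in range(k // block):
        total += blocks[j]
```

Space complexity: O(sqrt(n)).
Storage scales with sqrt(n).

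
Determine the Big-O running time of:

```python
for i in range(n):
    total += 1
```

Time complexity: O(n).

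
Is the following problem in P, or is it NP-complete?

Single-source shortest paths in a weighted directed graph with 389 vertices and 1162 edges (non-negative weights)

This problem is in P: Dijkstra's algorithm runs in O((V+E) log V).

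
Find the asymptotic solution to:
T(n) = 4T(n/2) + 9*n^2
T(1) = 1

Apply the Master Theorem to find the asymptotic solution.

a=4, b=2, f(n)=9*n^2. log_2(4) = 2. Case 2: T(n) = O(n^2 log n).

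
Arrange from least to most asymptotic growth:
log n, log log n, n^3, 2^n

Ordered by growth rate: log log n < log n < n^3 < 2^n.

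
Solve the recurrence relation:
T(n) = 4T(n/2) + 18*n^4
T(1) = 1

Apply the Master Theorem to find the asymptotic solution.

a=4, b=2, f(n)=18*n^4. log_2(4) = 2 < 4. Case 3: T(n) = O(n^4).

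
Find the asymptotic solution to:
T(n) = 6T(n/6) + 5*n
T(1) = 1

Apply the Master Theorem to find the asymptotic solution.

a=6, b=6, f(n)=5*n. log_6(6) = 1. Case 2: T(n) = O(n log n).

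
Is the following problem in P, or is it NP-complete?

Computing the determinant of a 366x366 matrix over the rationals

This problem is in P: Gaussian elimination runs in O(n^3).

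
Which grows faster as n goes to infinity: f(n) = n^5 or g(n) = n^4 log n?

f(n) = n^5 grows faster: n^5 / (n^4 log n) = n/log n -> infinity.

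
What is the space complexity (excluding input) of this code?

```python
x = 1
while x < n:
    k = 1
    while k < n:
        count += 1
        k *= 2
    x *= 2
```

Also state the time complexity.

Space complexity: O(1).
Only a constant amount of auxiliary storage is used; nothing grows with n.
Time complexity: O(log^2 n).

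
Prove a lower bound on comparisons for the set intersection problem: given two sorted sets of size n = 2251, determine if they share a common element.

For two sorted arrays of size n = 2251, any correct algorithm must examine Omega(n) elements. If fewer are examined, an adversary places a common element in an unexamined gap. A merge-based scan achieves O(n), so the bound is tight.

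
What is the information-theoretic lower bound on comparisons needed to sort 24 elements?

There are 24! = 620448401733239439360000 possible orderings. Each comparison gives 1 bit. We need at least ceil(log_2(620448401733239439360000)) = 80 comparisons.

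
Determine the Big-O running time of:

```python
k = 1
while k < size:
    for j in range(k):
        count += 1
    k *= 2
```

Time complexity: O(n).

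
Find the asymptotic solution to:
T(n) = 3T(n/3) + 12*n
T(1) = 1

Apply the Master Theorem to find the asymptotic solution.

a=3, b=3, f(n)=12*n. log_3(3) = 1. Case 2: T(n) = O(n log n).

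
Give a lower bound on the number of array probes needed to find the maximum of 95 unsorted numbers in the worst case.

Adversary: any unprobed cell could hold a value larger than everything seen so far. If fewer than 95 cells are probed, the adversary places the max in an unprobed cell. So all 95 cells must be examined; together with 95-1 comparisons this is tight.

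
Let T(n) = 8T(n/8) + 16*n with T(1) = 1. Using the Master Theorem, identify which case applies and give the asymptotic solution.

a=8, b=8, f(n)=16*n.
log_8(8) = 1, so n^(log_b(a)) = n.
f(n) = Theta(n), so Case 2 applies.
T(n) = Theta(n log n).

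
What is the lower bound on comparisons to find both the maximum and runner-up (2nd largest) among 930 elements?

Lower bound: finding the max needs 930-1 comparisons. By an adversary weight-doubling argument, the maximum element must personally win at least ceil(log_2(930)) = 10 comparisons in any correct algorithm. The 2nd largest is among those 10 direct losers, and distinguishing it requires 10-1 more comparisons. Total >= 930-1 + 10-1 = 938. A balanced tournament achieves this bound exactly.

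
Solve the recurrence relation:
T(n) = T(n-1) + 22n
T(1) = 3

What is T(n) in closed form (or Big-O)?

Unrolling: T(n) = 3 + 22*(2 + 3 + ... + n) = 3 + 22*(n(n+1)/2 - 1) = O(n^2).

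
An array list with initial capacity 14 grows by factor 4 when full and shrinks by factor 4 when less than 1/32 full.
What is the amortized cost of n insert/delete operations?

Using potential function Phi = |4*size - capacity|. Resizing costs are offset by potential release. Amortized O(1) per operation.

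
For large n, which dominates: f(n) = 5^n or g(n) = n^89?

f(n) = 5^n grows faster: any exponential with base > 1 dominates every polynomial.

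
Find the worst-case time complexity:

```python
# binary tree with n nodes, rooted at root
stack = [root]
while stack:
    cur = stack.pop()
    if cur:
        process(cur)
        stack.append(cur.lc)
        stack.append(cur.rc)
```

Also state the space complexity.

Time complexity: O(n).
Space complexity: O(n).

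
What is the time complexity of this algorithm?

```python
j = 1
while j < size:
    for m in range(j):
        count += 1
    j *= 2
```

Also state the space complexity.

Time complexity: O(n).
Space complexity: O(1).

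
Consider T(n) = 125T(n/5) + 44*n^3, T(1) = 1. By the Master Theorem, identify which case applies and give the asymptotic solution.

a=125, b=5, f(n)=44*n^3.
log_5(125) = 3, so n^(log_b(a)) = n^3.
f(n) = Theta(n^3), so Case 2 applies.
T(n) = Theta(n^3 log n).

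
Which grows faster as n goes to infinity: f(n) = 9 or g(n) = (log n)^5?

g(n) = (log n)^5 grows faster: any unbounded function dominates a constant.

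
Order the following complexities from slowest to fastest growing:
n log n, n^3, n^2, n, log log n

Ordered by growth rate: log log n < n < n log n < n^2 < n^3.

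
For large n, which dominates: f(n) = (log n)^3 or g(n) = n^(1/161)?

g(n) = n^(1/161) grows faster: any positive power of n dominates any polylog.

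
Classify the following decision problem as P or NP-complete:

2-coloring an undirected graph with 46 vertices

This problem is in P: 2-coloring is bipartiteness testing via BFS, O(V+E).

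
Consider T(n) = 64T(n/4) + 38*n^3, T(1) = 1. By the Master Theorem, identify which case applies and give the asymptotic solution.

a=64, b=4, f(n)=38*n^3.
log_4(64) = 3, so n^(log_b(a)) = n^3.
f(n) = Theta(n^3), so Case 2 applies.
T(n) = Theta(n^3 log n).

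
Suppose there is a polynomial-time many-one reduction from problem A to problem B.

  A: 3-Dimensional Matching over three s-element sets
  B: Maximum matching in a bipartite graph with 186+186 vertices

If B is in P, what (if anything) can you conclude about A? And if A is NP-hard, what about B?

A poly-time reduction A <=_p B means any A-instance can be transformed to a B-instance in poly time.
If B is in P: compose the reduction with B's poly-time algorithm to solve A in poly time, so A is in P.
If A is NP-hard: every NP problem reduces to A, which reduces to B; composing reductions, every NP problem reduces to B, so B is NP-hard.
(Here in fact A is NP-complete and B is in P, so no such reduction is known -- its existence would imply P = NP; the analysis concerns only what the assumed reduction would or would not let you conclude.)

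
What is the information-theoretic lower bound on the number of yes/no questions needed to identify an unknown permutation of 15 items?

There are 15! = 1307674368000 permutations. Each yes/no question gives at most 1 bit, so at least ceil(log_2(1307674368000)) = 41 questions are needed.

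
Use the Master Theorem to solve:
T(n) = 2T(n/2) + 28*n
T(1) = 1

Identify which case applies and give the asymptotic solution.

a=2, b=2, f(n)=28*n.
log_2(2) = 1, so n^(log_b(a)) = n.
f(n) = Theta(n), so Case 2 applies.
T(n) = Theta(n log n).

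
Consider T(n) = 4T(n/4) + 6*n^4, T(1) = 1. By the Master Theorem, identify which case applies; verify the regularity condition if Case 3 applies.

a=4, b=4, f(n)=6*n^4.
log_4(4) = 1 < 4.
f(n) = Omega(n^(1+epsilon)) for some epsilon > 0, so Case 3 is the candidate.
Regularity: a*f(n/b) = 4*6*(n/4)^4 = (4/256)*6*n^4 <= c*f(n) with c = 4/256 < 1. Satisfied.
Case 3: T(n) = Theta(n^4).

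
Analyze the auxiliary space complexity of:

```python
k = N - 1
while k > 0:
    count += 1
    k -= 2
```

Space complexity: O(1).
Only a constant amount of auxiliary storage is used; nothing grows with n.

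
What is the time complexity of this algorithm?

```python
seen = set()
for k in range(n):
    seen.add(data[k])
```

Time complexity: O(n).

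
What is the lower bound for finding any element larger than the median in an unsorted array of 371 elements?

To find an element larger than the median of 371 elements, we must see Omega(n) elements. Without seeing enough elements, an adversary can make any unseen element the median.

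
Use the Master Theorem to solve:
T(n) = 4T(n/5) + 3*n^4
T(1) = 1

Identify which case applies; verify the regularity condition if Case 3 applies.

a=4, b=5, f(n)=3*n^4.
log_5(4) = 0.8614 < 4.
f(n) = Omega(n^(0.8614+epsilon)) for some epsilon > 0, so Case 3 is the candidate.
Regularity: a*f(n/b) = 4*3*(n/5)^4 = (4/625)*3*n^4 <= c*f(n) with c = 4/625 < 1. Satisfied.
Case 3: T(n) = Theta(n^4).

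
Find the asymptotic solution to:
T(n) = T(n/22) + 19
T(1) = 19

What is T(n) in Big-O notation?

Each step divides n by 22 and adds 19. After log_22(n) steps, T(n) = O(log n).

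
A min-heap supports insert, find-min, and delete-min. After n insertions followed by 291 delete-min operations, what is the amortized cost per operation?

Insert takes O(log n) worst case. Delete-min takes O(log n). Over a sequence of n inserts and 291 delete-mins, total cost is O((n + 291) log n). Amortized per operation: O(log n).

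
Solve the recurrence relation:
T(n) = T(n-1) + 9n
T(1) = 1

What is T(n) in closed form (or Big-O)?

Unrolling: T(n) = 1 + 9*(2 + 3 + ... + n) = 1 + 9*(n(n+1)/2 - 1) = O(n^2).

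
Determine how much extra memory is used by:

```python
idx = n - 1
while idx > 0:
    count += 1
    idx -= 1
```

Space complexity: O(1).
Only a constant amount of auxiliary storage is used; nothing grows with n.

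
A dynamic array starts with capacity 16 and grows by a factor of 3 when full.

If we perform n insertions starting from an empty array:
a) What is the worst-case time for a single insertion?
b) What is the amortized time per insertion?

(a) Worst-case single insertion: O(n) -- when the array is full at capacity c, the resize copies all c elements, and c can be Theta(n).
(b) Resizes happen at sizes 16, 48, 144, ... Total copy cost for n insertions: 16 + 48 + ... = O(n) (geometric series with ratio 1/3). Amortized cost per insertion: O(n)/n = O(1).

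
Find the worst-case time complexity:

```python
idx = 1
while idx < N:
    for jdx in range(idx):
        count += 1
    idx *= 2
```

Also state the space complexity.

Time complexity: O(n).
Space complexity: O(1).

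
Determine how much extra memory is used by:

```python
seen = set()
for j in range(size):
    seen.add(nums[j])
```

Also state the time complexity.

Space complexity: O(n).
Auxiliary storage grows linearly with the input size n in the worst case.
Time complexity: O(n).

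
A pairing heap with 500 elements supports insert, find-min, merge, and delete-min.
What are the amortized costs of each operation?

Pairing heaps are self-adjusting heap-ordered trees. Insert and merge link two roots: O(1). Find-min reads the root: O(1). Delete-min removes the root, then pairs children in two passes; amortized cost is O(log 500) = O(log n).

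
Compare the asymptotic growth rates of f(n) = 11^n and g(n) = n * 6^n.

f(n) = 11^n grows faster: 11^n / (n 6^n) = (11/6)^n / n -> infinity since 11/6 > 1.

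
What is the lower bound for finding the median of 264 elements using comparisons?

To find the median of 264 elements, every element must be compared at least once, so the lower bound is Omega(n). The BFPRT algorithm achieves O(n), making this tight.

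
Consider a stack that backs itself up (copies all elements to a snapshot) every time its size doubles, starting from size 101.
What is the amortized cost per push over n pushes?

Backups occur at sizes 101, 202, 404, ..., copying 101 + 202 + 404 + ... <= 2n elements total (geometric series). Spread over n pushes, the amortized backup cost is O(1) per push.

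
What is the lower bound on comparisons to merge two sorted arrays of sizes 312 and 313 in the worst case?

Adversary: with |312 - 313| <= 1 the inputs can be fully interleaved so that every adjacent pair in the merged output comes from different arrays. Then each of the 624 adjacent pairs must be directly compared, or the algorithm cannot determine their relative order. Standard merge meets this bound.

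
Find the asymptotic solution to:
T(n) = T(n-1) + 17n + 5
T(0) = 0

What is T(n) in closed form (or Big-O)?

Dominant term in sum is 17*sum(i, i=1..n) = 17*n*(n+1)/2 = O(n^2).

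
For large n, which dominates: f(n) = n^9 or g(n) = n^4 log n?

f(n) = n^9 grows faster: n^9 / (n^4 log n) = n^5/log n -> infinity.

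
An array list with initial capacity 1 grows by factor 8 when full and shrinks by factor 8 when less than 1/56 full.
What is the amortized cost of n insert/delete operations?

Using potential function Phi = |8*size - capacity|. Resizing costs are offset by potential release. Amortized O(1) per operation.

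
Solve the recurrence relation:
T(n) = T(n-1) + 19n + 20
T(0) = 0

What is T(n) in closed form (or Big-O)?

Dominant term in sum is 19*sum(i, i=1..n) = 19*n*(n+1)/2 = O(n^2).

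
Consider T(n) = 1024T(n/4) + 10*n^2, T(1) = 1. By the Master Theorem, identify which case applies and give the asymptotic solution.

a=1024, b=4, f(n)=10*n^2.
log_4(1024) = 5 > 2.
Since f(n) = O(n^2) is polynomially smaller than n^5, Case 1 applies.
T(n) = Theta(n^5).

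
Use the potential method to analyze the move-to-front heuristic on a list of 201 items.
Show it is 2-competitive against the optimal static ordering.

Let Phi = number of inversions between the MTF list and the optimal static list (0 <= Phi <= C(201,2)). Accessing an element at MTF position k and optimal position j: the move-to-front destroys all k-1 inversions in front of it that are not in front in optimal (>= k-j of them) and creates at most j-1 new ones. Amortized cost <= k + (j-1) - (k-j) = 2j - 1 <= 2 * optimal cost.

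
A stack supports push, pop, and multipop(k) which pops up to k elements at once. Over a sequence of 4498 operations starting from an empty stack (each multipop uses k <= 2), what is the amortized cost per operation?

Each element is pushed exactly once and popped at most once (whether by pop or as part of a multipop). So the total number of individual pops over the whole sequence is at most the number of pushes, which is at most 4498. Total work <= 2 * 4498, hence O(1) amortized per operation.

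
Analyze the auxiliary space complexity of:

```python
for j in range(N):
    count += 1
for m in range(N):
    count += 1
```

Space complexity: O(1).
Only a constant amount of auxiliary storage is used; nothing grows with n.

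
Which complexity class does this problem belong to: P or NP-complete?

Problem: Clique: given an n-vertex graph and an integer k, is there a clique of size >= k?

This problem is NP-complete: complement of Independent Set / Vertex Cover (with k part of the input).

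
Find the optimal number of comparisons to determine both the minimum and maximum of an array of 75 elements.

Naive approach: 148 comparisons (74 for max + 74 for min).
Optimal: Compare elements in pairs first (floor(n/2) = 37 comparisons), then find max among winners and min among losers (37 comparisons each).
Total: ceil(3n/2) - 2 = 111 comparisons. An adversary argument shows this is also a lower bound.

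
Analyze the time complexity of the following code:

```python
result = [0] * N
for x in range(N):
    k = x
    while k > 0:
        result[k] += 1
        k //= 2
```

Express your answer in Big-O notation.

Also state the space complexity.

Time complexity: O(n log n).
Space complexity: O(n).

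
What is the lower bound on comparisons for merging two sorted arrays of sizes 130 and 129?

Adversary argument: with sizes 130 and 129 (differing by at most 1), interleave the two arrays so that every consecutive pair in the output comes from different inputs. Then each of the 258 adjacent output pairs must be directly compared, or the algorithm cannot determine their relative order. So 258 comparisons are necessary; standard merge achieves this.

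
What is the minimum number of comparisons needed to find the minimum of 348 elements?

Finding the minimum requires 347 comparisons, identical reasoning to finding the maximum. Each comparison eliminates one candidate.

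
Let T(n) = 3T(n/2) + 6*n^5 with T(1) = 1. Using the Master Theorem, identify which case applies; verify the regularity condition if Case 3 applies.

a=3, b=2, f(n)=6*n^5.
log_2(3) = 1.585 < 5.
f(n) = Omega(n^(1.585+epsilon)) for some epsilon > 0, so Case 3 is the candidate.
Regularity: a*f(n/b) = 3*6*(n/2)^5 = (3/32)*6*n^5 <= c*f(n) with c = 3/32 < 1. Satisfied.
Case 3: T(n) = Theta(n^5).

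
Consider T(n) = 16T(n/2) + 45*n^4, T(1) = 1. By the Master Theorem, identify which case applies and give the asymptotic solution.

a=16, b=2, f(n)=45*n^4.
log_2(16) = 4, so n^(log_b(a)) = n^4.
f(n) = Theta(n^4), so Case 2 applies.
T(n) = Theta(n^4 log n).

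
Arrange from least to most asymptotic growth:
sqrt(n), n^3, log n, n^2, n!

Ordered by growth rate: log n < sqrt(n) < n^2 < n^3 < n!.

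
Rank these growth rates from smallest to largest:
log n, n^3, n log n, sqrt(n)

Ordered by growth rate: log n < sqrt(n) < n log n < n^3.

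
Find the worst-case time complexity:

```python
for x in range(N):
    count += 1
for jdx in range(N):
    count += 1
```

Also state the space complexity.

Time complexity: O(n).
Space complexity: O(1).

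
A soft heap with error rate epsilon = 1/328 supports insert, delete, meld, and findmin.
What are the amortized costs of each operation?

Soft heaps (Chazelle) allow up to an epsilon = 1/328 fraction of elements to have corrupted (raised) keys. Insert is O(log(1/epsilon)) = O(log 328) amortized -- the structure maintains heap-ordered binary trees of rank bounded by O(log(1/epsilon)). Meld concatenates root lists: O(1) amortized. Delete and findmin are O(1) amortized.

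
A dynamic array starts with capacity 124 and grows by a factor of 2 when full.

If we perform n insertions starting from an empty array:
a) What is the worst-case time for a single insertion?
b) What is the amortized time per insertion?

(a) Worst-case single insertion: O(n) -- when the array is full at capacity c, the resize copies all c elements, and c can be Theta(n).
(b) Resizes happen at sizes 124, 248, 496, ... Total copy cost for n insertions: 124 + 248 + ... = O(n) (geometric series with ratio 1/2). Amortized cost per insertion: O(n)/n = O(1).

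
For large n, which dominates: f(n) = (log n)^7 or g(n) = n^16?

g(n) = n^16 grows faster: any positive polynomial dominates any polylog.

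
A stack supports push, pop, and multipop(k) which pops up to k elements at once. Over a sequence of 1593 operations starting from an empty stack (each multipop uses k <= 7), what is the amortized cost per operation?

Each element is pushed exactly once and popped at most once (whether by pop or as part of a multipop). So the total number of individual pops over the whole sequence is at most the number of pushes, which is at most 1593. Total work <= 2 * 1593, hence O(1) amortized per operation.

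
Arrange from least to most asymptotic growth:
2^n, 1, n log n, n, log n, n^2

Ordered by growth rate: 1 < log n < n < n log n < n^2 < 2^n.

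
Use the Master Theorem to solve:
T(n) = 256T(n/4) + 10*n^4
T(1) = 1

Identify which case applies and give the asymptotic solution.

a=256, b=4, f(n)=10*n^4.
log_4(256) = 4, so n^(log_b(a)) = n^4.
f(n) = Theta(n^4), so Case 2 applies.
T(n) = Theta(n^4 log n).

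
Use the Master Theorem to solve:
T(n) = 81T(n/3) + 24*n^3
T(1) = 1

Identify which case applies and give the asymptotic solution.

a=81, b=3, f(n)=24*n^3.
log_3(81) = 4 > 3.
Since f(n) = O(n^3) is polynomially smaller than n^4, Case 1 applies.
T(n) = Theta(n^4).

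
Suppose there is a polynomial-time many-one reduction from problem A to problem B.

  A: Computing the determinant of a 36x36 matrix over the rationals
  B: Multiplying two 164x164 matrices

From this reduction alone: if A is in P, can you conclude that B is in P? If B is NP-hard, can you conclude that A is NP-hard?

A poly-time reduction A <=_p B transfers tractability DOWN (B easy => A easy) and hardness UP (A hard => B hard), not the reverse.
From A in P, the reduction alone does NOT give B in P: any problem in P trivially reduces to SAT, yet SAT is not known to be in P.
From B NP-hard, the reduction alone does NOT give A NP-hard: again, easy problems reduce to hard ones.
(Here in fact A is P and B is P.)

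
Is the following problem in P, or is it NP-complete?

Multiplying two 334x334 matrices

This problem is in P: the schoolbook algorithm runs in O(n^3).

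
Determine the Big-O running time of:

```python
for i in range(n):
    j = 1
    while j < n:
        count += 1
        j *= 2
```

Time complexity: O(n log n).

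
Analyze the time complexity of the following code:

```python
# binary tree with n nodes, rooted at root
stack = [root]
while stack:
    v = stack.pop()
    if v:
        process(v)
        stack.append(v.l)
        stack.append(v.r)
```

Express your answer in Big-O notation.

Time complexity: O(n).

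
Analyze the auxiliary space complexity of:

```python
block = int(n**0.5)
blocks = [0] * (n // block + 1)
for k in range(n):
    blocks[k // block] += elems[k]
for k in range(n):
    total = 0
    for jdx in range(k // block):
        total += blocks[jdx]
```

Space complexity: O(sqrt(n)).
Storage scales with sqrt(n).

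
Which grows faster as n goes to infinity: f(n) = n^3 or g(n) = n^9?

g(n) = n^9 grows faster: n^9/n^3 = n^6 -> infinity.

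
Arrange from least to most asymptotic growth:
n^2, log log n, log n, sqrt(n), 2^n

Ordered by growth rate: log log n < log n < sqrt(n) < n^2 < 2^n.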